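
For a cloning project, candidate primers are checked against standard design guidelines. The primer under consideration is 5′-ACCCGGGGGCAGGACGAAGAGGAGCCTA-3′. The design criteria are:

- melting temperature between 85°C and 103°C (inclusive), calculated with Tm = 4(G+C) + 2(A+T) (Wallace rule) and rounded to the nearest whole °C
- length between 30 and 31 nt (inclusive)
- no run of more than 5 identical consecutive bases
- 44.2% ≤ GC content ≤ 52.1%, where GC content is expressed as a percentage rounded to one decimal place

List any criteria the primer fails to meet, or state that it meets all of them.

Fails: length, GC content.

Base counts: A=8, T=1, G=12, C=7 (length 28).
Tm: Tm = 2·9 + 4·19 = 94°C ✓
length: length 28, outside 30–31 ✗
homopolymer run: longest run = 5 ✓
GC content: GC 19/28 = 67.9%, outside 44.2–52.1% ✗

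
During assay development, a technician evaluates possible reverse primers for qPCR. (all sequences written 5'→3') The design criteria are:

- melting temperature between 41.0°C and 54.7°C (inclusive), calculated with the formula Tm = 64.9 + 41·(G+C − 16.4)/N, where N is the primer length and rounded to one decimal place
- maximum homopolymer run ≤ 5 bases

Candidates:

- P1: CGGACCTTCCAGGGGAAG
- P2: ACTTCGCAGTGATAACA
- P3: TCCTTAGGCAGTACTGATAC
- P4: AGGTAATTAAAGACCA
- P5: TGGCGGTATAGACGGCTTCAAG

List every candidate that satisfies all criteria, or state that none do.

P2 and P3.

P1 (18 nt, A=4 T=2 G=7 C=5): Tm = 64.9 + 41·(12 − 16.4)/18 = 54.9°C, outside 41.0–54.7°C ✗; longest run = 4 ✓ — fails.
P2 (17 nt, A=6 T=4 G=3 C=4): Tm = 64.9 + 41·(7 − 16.4)/17 = 42.2°C ✓; longest run = 2 ✓ — passes.
P3 (20 nt, A=5 T=6 G=4 C=5): Tm = 64.9 + 41·(9 − 16.4)/20 = 49.7°C ✓; longest run = 2 ✓ — passes.
P4 (16 nt, A=8 T=3 G=3 C=2): Tm = 64.9 + 41·(5 − 16.4)/16 = 35.7°C, outside 41.0–54.7°C ✗; longest run = 3 ✓ — fails.
P5 (22 nt, A=5 T=5 G=8 C=4): Tm = 64.9 + 41·(12 − 16.4)/22 = 56.7°C, outside 41.0–54.7°C ✗; longest run = 2 ✓ — fails.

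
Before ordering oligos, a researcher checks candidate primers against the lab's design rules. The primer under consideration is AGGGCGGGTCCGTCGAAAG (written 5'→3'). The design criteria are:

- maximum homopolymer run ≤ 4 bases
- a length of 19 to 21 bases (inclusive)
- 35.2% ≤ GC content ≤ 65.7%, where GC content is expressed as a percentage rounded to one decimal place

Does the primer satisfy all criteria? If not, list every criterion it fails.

Fails: GC content.

Base counts: A=4, T=2, G=9, C=4 (length 19).
homopolymer run: longest run = 3 ✓
length: length 19 ✓
GC content: GC 13/19 = 68.4%, outside 35.2–65.7% ✗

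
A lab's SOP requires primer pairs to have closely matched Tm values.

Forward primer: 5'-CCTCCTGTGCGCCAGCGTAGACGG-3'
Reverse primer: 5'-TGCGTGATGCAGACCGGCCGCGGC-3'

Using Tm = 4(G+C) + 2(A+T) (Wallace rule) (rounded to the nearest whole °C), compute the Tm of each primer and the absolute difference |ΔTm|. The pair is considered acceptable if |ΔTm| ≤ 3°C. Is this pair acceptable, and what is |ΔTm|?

|ΔTm| = 2°C; the pair is acceptable.

Forward: A=3 T=4 G=8 C=9 → Tm = 2·7 + 4·17 = 82°C.
Reverse: A=3 T=3 G=10 C=8 → Tm = 2·6 + 4·18 = 84°C.
|ΔTm| = |82 − 84| = 2°C, ≤ 3°C.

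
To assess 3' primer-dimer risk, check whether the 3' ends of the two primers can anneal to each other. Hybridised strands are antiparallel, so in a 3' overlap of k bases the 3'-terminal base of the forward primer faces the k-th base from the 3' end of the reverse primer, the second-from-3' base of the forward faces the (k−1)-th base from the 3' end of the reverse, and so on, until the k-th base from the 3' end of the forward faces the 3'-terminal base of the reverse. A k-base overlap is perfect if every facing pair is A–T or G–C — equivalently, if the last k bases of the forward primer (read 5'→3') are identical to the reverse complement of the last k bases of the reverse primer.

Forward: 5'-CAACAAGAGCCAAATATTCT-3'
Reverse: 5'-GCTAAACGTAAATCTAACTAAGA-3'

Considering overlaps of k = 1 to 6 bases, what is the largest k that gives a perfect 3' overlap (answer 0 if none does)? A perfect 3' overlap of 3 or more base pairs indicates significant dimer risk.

Last 6 bases (5'→3') — forward …TATTCT, reverse …CTAAGA.
Reverse complement of the reverse primer's last 6 bases: TCTTAG; its first k bases are the reverse complement of the reverse primer's last k bases, so a perfect k-base overlap needs the forward primer's last k bases to equal them.
Comparing (forward last k vs required): k=1: T vs T ✓; k=2: CT vs TC ✗; k=3: TCT vs TCT ✓; k=4: TTCT vs TCTT ✗; k=5: ATTCT vs TCTTA ✗; k=6: TATTCT vs TCTTAG ✗.
Perfect overlaps at k = 1, 3; the largest is 3.

Longest perfect overlap: 3 complementary base pairs; significant dimer risk (threshold 3).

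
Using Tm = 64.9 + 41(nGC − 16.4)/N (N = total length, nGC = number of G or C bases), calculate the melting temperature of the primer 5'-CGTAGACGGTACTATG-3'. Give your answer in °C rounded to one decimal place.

43.4°C

Base counts: A=4, T=4, G=5, C=3; G+C = 8, N = 16.
Tm = 64.9 + 41·(8 − 16.4)/16 = 64.9 + -344.40/16 = 43.4°C.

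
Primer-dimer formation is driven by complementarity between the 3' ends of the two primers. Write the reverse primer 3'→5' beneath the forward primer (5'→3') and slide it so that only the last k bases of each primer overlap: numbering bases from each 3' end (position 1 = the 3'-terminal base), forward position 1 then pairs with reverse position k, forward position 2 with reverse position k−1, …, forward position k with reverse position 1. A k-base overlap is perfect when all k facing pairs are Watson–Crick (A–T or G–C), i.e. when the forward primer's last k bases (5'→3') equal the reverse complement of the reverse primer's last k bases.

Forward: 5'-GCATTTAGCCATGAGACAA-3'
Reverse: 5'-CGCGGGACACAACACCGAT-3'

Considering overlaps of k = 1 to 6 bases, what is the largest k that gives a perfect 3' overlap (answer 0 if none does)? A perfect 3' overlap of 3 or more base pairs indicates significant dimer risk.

Last 6 bases (5'→3') — forward …AGACAA, reverse …ACCGAT.
Reverse complement of the reverse primer's last 6 bases: ATCGGT; its first k bases are the reverse complement of the reverse primer's last k bases, so a perfect k-base overlap needs the forward primer's last k bases to equal them.
Comparing (forward last k vs required): k=1: A vs A ✓; k=2: AA vs AT ✗; k=3: CAA vs ATC ✗; k=4: ACAA vs ATCG ✗; k=5: GACAA vs ATCGG ✗; k=6: AGACAA vs ATCGGT ✗.
Only k = 1 is perfect, so the longest perfect 3' overlap is 1.

Longest perfect overlap: 1 complementary base pair; below the dimer-risk threshold (threshold 3).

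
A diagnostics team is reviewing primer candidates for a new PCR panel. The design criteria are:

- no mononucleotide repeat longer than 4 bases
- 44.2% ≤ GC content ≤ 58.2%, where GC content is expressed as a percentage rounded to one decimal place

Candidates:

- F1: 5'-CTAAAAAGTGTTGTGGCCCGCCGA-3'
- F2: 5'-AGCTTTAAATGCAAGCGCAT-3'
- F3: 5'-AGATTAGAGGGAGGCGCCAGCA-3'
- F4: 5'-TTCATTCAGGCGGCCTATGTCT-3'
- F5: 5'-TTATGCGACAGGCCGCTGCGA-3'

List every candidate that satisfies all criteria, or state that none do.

F1 (24 nt, A=6 T=5 G=7 C=6): longest run = 5, exceeds 4 ✗; GC 13/24 = 54.2% ✓ — fails.
F2 (20 nt, A=7 T=5 G=4 C=4): longest run = 3 ✓; GC 8/20 = 40.0%, outside 44.2–58.2% ✗ — fails.
F3 (22 nt, A=7 T=2 G=9 C=4): longest run = 3 ✓; GC 13/22 = 59.1%, outside 44.2–58.2% ✗ — fails.
F4 (22 nt, A=3 T=8 G=5 C=6): longest run = 2 ✓; GC 11/22 = 50.0% ✓ — passes.
F5 (21 nt, A=4 T=4 G=7 C=6): longest run = 2 ✓; GC 13/21 = 61.9%, outside 44.2–58.2% ✗ — fails.

F4 only.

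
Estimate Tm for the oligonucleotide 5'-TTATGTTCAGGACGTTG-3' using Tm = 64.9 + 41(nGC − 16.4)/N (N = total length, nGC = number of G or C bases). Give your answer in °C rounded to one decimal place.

Base counts: A=3, T=7, G=5, C=2; G+C = 7, N = 17.
Tm = 64.9 + 41·(7 − 16.4)/17 = 64.9 + -385.40/17 = 42.2°C.

42.2°C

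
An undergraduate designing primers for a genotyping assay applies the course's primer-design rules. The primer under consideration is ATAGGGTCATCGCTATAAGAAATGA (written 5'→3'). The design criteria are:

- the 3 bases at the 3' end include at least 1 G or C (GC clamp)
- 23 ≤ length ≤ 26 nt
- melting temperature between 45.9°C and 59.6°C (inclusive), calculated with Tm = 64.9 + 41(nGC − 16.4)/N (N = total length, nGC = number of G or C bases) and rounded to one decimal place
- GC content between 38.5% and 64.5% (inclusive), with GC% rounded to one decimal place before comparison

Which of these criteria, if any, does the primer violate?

Base counts: A=10, T=6, G=6, C=3 (length 25).
GC clamp: 3' end TGA has 1 G/C ✓
length: length 25 ✓
Tm: Tm = 64.9 + 41·(9 − 16.4)/25 = 52.8°C ✓
GC content: GC 9/25 = 36.0%, outside 38.5–64.5% ✗

Fails: GC content.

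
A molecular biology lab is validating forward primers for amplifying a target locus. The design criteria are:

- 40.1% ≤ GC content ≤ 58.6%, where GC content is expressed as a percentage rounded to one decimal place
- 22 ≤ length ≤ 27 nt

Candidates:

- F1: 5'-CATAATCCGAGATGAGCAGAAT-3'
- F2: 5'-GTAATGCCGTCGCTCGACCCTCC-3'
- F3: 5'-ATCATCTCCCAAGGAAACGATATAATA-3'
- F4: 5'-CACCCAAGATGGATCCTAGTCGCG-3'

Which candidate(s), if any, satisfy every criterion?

F1 and F4.

F1 (22 nt, A=9 T=4 G=5 C=4): GC 9/22 = 40.9% ✓; length 22 ✓ — passes.
F2 (23 nt, A=3 T=5 G=5 C=10): GC 15/23 = 65.2%, outside 40.1–58.6% ✗; length 23 ✓ — fails.
F3 (27 nt, A=12 T=6 G=3 C=6): GC 9/27 = 33.3%, outside 40.1–58.6% ✗; length 27 ✓ — fails.
F4 (24 nt, A=6 T=4 G=6 C=8): GC 14/24 = 58.3% ✓; length 24 ✓ — passes.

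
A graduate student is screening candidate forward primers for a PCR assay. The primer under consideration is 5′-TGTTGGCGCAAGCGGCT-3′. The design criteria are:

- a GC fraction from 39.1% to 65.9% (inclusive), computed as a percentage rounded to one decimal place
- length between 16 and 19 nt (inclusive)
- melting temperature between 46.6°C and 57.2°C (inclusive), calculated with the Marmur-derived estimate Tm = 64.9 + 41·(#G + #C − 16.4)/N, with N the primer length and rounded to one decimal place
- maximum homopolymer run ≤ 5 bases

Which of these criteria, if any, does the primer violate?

Meets all criteria.

Base counts: A=2, T=4, G=7, C=4 (length 17).
GC content: GC 11/17 = 64.7% ✓
length: length 17 ✓
Tm: Tm = 64.9 + 41·(11 − 16.4)/17 = 51.9°C ✓
homopolymer run: longest run = 2 ✓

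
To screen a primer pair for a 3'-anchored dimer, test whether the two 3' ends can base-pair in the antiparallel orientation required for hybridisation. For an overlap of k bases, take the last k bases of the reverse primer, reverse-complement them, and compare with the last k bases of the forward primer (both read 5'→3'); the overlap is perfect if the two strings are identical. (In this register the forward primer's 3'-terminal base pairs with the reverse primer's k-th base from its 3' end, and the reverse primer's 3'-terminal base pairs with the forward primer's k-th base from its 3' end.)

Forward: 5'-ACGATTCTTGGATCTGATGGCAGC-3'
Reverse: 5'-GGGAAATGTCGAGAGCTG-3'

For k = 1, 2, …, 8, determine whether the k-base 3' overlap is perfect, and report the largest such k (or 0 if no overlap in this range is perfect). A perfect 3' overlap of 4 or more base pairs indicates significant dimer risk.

Last 8 bases (5'→3') — forward …ATGGCAGC, reverse …GAGAGCTG.
Reverse complement of the reverse primer's last 8 bases: CAGCTCTC; its first k bases are the reverse complement of the reverse primer's last k bases, so a perfect k-base overlap needs the forward primer's last k bases to equal them.
Comparing (forward last k vs required): k=1: C vs C ✓; k=2: GC vs CA ✗; k=3: AGC vs CAG ✗; k=4: CAGC vs CAGC ✓; k=5: GCAGC vs CAGCT ✗; k=6: GGCAGC vs CAGCTC ✗; k=7: TGGCAGC vs CAGCTCT ✗; k=8: ATGGCAGC vs CAGCTCTC ✗.
Perfect overlaps at k = 1, 4; the largest is 4.

Longest perfect overlap: 4 complementary base pairs; significant dimer risk (threshold 4).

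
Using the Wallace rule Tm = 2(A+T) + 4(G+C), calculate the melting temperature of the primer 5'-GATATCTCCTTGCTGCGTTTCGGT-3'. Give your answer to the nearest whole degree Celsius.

72°C

Base counts: A=2, T=10, G=6, C=6 (length 24).
Tm = 2·(2+10) + 4·(6+6) = 2·12 + 4·12 = 24 + 48 = 72°C.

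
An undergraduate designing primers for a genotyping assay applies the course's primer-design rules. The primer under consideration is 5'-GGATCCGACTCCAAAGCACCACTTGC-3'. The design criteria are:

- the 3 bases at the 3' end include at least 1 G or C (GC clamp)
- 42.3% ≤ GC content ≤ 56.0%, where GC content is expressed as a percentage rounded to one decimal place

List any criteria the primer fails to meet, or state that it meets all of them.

Fails: GC content.

Base counts: A=7, T=4, G=5, C=10 (length 26).
GC clamp: 3' end TGC has 2 G/C ✓
GC content: GC 15/26 = 57.7%, outside 42.3–56.0% ✗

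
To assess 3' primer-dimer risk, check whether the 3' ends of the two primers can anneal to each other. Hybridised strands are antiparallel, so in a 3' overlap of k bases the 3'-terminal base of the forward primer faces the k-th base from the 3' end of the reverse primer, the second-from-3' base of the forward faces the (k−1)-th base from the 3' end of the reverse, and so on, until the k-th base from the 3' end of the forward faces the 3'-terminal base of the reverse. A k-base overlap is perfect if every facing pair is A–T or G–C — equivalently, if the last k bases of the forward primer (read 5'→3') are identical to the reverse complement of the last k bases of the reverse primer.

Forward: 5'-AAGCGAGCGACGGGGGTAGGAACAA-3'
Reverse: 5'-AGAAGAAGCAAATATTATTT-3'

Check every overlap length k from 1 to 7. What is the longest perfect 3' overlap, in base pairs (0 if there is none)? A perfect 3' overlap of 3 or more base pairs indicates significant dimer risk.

Last 7 bases (5'→3') — forward …GGAACAA, reverse …ATTATTT.
Reverse complement of the reverse primer's last 7 bases: AAATAAT; its first k bases are the reverse complement of the reverse primer's last k bases, so a perfect k-base overlap needs the forward primer's last k bases to equal them.
Comparing (forward last k vs required): k=1: A vs A ✓; k=2: AA vs AA ✓; k=3: CAA vs AAA ✗; k=4: ACAA vs AAAT ✗; k=5: AACAA vs AAATA ✗; k=6: GAACAA vs AAATAA ✗; k=7: GGAACAA vs AAATAAT ✗.
Perfect overlaps at k = 1, 2; the largest is 2.

Longest perfect overlap: 2 complementary base pairs; below the dimer-risk threshold (threshold 3).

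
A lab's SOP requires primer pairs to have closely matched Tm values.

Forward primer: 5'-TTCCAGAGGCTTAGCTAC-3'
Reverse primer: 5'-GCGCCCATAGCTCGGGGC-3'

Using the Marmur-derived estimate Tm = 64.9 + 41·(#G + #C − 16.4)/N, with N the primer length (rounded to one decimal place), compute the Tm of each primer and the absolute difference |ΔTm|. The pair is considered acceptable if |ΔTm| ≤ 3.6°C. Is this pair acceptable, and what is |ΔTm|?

|ΔTm| = 11.4°C; the pair is not acceptable.

Forward: G+C = 9, N = 18 → Tm = 64.9 + 41·(9 − 16.4)/18 = 48.0°C.
Reverse: G+C = 14, N = 18 → Tm = 64.9 + 41·(14 − 16.4)/18 = 59.4°C.
|ΔTm| = |48.0 − 59.4| = 11.4°C, > 3.6°C.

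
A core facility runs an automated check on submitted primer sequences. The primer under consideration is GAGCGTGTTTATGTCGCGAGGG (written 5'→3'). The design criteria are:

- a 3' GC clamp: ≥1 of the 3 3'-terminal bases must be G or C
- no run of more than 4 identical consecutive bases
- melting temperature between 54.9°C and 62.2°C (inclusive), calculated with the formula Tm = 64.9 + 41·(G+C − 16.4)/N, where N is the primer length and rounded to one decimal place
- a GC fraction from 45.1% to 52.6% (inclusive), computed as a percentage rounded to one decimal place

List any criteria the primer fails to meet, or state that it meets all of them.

Fails: GC content.

Base counts: A=3, T=6, G=10, C=3 (length 22).
GC clamp: 3' end GGG has 3 G/C ✓
homopolymer run: longest run = 3 ✓
Tm: Tm = 64.9 + 41·(13 − 16.4)/22 = 58.6°C ✓
GC content: GC 13/22 = 59.1%, outside 45.1–52.6% ✗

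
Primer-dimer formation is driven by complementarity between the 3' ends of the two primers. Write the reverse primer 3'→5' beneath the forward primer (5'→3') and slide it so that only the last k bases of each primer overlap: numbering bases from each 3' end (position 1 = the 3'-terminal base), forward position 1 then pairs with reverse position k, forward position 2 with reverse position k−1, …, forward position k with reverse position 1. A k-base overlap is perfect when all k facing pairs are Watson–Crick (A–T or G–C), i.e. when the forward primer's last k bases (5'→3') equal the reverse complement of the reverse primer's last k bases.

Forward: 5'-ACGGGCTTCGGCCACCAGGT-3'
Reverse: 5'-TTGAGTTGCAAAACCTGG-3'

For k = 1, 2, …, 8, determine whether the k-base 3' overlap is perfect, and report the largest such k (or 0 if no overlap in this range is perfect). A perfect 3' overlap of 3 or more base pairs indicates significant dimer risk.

Last 8 bases (5'→3') — forward …CACCAGGT, reverse …AAACCTGG.
Reverse complement of the reverse primer's last 8 bases: CCAGGTTT; its first k bases are the reverse complement of the reverse primer's last k bases, so a perfect k-base overlap needs the forward primer's last k bases to equal them.
Comparing (forward last k vs required): k=1: T vs C ✗; k=2: GT vs CC ✗; k=3: GGT vs CCA ✗; k=4: AGGT vs CCAG ✗; k=5: CAGGT vs CCAGG ✗; k=6: CCAGGT vs CCAGGT ✓; k=7: ACCAGGT vs CCAGGTT ✗; k=8: CACCAGGT vs CCAGGTTT ✗.
Only k = 6 is perfect, so the longest perfect 3' overlap is 6.

Longest perfect overlap: 6 complementary base pairs; significant dimer risk (threshold 3).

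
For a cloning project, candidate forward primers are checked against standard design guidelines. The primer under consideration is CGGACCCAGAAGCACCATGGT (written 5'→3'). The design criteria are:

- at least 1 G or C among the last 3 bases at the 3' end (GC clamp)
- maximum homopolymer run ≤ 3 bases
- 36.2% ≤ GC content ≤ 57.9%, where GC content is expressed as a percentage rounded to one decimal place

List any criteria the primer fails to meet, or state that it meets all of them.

Fails: GC content.

Base counts: A=6, T=2, G=6, C=7 (length 21).
GC clamp: 3' end GGT has 2 G/C ✓
homopolymer run: longest run = 3 ✓
GC content: GC 13/21 = 61.9%, outside 36.2–57.9% ✗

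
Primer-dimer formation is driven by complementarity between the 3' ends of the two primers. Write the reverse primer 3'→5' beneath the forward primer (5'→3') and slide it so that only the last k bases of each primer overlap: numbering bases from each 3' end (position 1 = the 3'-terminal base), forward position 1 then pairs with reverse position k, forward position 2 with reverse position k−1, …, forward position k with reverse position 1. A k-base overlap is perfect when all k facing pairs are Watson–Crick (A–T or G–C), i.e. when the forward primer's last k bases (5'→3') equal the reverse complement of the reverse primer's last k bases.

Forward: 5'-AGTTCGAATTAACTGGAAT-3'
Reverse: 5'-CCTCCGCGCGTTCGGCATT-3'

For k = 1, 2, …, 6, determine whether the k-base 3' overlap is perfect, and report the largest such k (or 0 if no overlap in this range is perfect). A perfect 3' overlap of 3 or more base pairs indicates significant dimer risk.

Last 6 bases (5'→3') — forward …TGGAAT, reverse …GGCATT.
Reverse complement of the reverse primer's last 6 bases: AATGCC; its first k bases are the reverse complement of the reverse primer's last k bases, so a perfect k-base overlap needs the forward primer's last k bases to equal them.
Comparing (forward last k vs required): k=1: T vs A ✗; k=2: AT vs AA ✗; k=3: AAT vs AAT ✓; k=4: GAAT vs AATG ✗; k=5: GGAAT vs AATGC ✗; k=6: TGGAAT vs AATGCC ✗.
Only k = 3 is perfect, so the longest perfect 3' overlap is 3.

Longest perfect overlap: 3 complementary base pairs; significant dimer risk (threshold 3).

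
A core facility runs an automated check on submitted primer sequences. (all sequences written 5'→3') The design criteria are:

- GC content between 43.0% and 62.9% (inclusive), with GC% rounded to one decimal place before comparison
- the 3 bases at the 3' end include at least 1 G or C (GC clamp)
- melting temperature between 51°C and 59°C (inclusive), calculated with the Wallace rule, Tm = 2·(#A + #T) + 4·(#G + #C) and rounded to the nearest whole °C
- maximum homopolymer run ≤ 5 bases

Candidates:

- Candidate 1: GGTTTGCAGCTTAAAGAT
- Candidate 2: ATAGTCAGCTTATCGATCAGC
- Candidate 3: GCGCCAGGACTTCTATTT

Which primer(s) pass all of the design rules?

None of the candidates satisfy all criteria.

Candidate 1 (18 nt, A=5 T=6 G=5 C=2): GC 7/18 = 38.9%, outside 43.0–62.9% ✗; 3' end GAT has 1 G/C ✓; Tm = 2·11 + 4·7 = 50°C, outside 51–59°C ✗; longest run = 3 ✓ — fails.
Candidate 2 (21 nt, A=6 T=6 G=4 C=5): GC 9/21 = 42.9%, outside 43.0–62.9% ✗; 3' end AGC has 2 G/C ✓; Tm = 2·12 + 4·9 = 60°C, outside 51–59°C ✗; longest run = 2 ✓ — fails.
Candidate 3 (18 nt, A=3 T=6 G=4 C=5): GC 9/18 = 50.0% ✓; 3' end TTT has 0 G/C, need ≥1 ✗; Tm = 2·9 + 4·9 = 54°C ✓; longest run = 3 ✓ — fails.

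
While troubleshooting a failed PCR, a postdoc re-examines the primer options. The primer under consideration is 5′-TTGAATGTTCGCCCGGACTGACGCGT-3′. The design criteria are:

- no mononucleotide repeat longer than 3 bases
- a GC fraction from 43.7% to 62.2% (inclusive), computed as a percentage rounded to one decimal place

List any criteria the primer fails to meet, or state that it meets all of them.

Meets all criteria.

Base counts: A=4, T=7, G=8, C=7 (length 26).
homopolymer run: longest run = 3 ✓
GC content: GC 15/26 = 57.7% ✓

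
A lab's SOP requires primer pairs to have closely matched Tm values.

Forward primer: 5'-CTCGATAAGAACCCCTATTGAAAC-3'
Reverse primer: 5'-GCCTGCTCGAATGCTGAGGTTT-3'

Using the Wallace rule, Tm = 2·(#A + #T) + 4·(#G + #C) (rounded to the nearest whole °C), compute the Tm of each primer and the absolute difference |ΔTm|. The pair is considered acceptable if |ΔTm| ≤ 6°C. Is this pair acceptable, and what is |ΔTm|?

Forward: A=9 T=5 G=3 C=7 → Tm = 2·14 + 4·10 = 68°C.
Reverse: A=3 T=7 G=7 C=5 → Tm = 2·10 + 4·12 = 68°C.
|ΔTm| = |68 − 68| = 0°C, ≤ 6°C.

|ΔTm| = 0°C; the pair is acceptable.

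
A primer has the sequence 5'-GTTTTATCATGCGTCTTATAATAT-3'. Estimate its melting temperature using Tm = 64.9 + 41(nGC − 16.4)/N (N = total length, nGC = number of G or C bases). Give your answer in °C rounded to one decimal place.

Base counts: A=6, T=12, G=3, C=3; G+C = 6, N = 24.
Tm = 64.9 + 41·(6 − 16.4)/24 = 64.9 + -426.40/24 = 47.1°C.

47.1°C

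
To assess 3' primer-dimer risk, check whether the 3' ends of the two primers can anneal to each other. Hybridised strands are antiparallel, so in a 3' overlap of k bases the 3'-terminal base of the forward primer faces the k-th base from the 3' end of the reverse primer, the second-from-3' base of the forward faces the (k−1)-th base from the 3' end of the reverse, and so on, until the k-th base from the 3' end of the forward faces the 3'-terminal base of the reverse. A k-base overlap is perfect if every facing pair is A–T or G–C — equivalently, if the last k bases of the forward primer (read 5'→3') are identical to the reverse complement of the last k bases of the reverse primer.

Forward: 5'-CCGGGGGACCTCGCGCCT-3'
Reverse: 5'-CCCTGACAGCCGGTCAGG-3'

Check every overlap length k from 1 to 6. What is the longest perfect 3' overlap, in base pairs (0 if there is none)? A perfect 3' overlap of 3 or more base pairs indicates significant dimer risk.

Last 6 bases (5'→3') — forward …GCGCCT, reverse …GTCAGG.
Reverse complement of the reverse primer's last 6 bases: CCTGAC; its first k bases are the reverse complement of the reverse primer's last k bases, so a perfect k-base overlap needs the forward primer's last k bases to equal them.
Comparing (forward last k vs required): k=1: T vs C ✗; k=2: CT vs CC ✗; k=3: CCT vs CCT ✓; k=4: GCCT vs CCTG ✗; k=5: CGCCT vs CCTGA ✗; k=6: GCGCCT vs CCTGAC ✗.
Only k = 3 is perfect, so the longest perfect 3' overlap is 3.

Longest perfect overlap: 3 complementary base pairs; significant dimer risk (threshold 3).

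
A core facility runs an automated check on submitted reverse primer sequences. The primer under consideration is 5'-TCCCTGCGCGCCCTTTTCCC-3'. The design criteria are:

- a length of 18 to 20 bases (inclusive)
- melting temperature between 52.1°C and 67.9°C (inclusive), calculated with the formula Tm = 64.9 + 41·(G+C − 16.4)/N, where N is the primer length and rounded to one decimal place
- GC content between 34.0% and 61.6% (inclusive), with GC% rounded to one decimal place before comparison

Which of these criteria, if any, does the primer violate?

Fails: GC content.

Base counts: A=0, T=6, G=3, C=11 (length 20).
length: length 20 ✓
Tm: Tm = 64.9 + 41·(14 − 16.4)/20 = 60.0°C ✓
GC content: GC 14/20 = 70.0%, outside 34.0–61.6% ✗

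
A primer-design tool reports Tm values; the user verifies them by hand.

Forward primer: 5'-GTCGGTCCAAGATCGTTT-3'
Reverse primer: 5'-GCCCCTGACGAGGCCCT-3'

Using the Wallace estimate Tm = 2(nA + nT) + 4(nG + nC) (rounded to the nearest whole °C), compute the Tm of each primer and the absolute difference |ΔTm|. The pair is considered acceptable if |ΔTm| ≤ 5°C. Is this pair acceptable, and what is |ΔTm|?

|ΔTm| = 6°C; the pair is not acceptable.

Forward: A=3 T=6 G=5 C=4 → Tm = 2·9 + 4·9 = 54°C.
Reverse: A=2 T=2 G=5 C=8 → Tm = 2·4 + 4·13 = 60°C.
|ΔTm| = |54 − 60| = 6°C, > 5°C.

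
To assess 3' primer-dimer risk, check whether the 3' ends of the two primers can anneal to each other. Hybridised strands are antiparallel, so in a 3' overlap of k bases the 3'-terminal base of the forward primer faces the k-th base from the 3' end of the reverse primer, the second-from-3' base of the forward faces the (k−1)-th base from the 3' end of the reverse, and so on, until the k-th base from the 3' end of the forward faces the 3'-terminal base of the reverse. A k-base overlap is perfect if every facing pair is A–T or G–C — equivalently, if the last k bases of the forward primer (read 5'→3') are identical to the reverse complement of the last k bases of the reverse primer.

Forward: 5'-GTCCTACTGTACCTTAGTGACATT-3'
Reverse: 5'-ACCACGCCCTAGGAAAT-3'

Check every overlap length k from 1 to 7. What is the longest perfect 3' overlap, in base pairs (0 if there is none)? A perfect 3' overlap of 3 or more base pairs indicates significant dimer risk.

Longest perfect overlap: 3 complementary base pairs; significant dimer risk (threshold 3).

Last 7 bases (5'→3') — forward …TGACATT, reverse …AGGAAAT.
Reverse complement of the reverse primer's last 7 bases: ATTTCCT; its first k bases are the reverse complement of the reverse primer's last k bases, so a perfect k-base overlap needs the forward primer's last k bases to equal them.
Comparing (forward last k vs required): k=1: T vs A ✗; k=2: TT vs AT ✗; k=3: ATT vs ATT ✓; k=4: CATT vs ATTT ✗; k=5: ACATT vs ATTTC ✗; k=6: GACATT vs ATTTCC ✗; k=7: TGACATT vs ATTTCCT ✗.
Only k = 3 is perfect, so the longest perfect 3' overlap is 3.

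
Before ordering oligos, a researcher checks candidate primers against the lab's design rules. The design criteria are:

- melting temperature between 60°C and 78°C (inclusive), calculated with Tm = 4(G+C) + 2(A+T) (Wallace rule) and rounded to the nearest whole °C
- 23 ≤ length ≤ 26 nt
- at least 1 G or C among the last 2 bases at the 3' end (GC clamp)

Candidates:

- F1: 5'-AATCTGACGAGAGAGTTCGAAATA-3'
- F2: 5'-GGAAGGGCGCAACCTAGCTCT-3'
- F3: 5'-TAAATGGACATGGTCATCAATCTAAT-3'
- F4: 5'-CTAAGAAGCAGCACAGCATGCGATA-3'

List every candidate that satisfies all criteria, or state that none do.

F1 (24 nt, A=10 T=5 G=6 C=3): Tm = 2·15 + 4·9 = 66°C ✓; length 24 ✓; 3' end TA has 0 G/C, need ≥1 ✗ — fails.
F2 (21 nt, A=5 T=3 G=7 C=6): Tm = 2·8 + 4·13 = 68°C ✓; length 21, outside 23–26 ✗; 3' end CT has 1 G/C ✓ — fails.
F3 (26 nt, A=10 T=8 G=4 C=4): Tm = 2·18 + 4·8 = 68°C ✓; length 26 ✓; 3' end AT has 0 G/C, need ≥1 ✗ — fails.
F4 (25 nt, A=10 T=3 G=6 C=6): Tm = 2·13 + 4·12 = 74°C ✓; length 25 ✓; 3' end TA has 0 G/C, need ≥1 ✗ — fails.

None of the candidates satisfy all criteria.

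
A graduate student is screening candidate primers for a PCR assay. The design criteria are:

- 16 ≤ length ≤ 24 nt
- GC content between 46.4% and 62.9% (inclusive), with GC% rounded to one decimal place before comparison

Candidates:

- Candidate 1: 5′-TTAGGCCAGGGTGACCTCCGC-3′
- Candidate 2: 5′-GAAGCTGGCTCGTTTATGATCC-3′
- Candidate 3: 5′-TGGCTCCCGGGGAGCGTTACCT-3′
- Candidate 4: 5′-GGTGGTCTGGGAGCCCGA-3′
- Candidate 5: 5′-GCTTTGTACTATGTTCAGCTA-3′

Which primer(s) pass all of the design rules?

Candidate 1 (21 nt, A=3 T=4 G=7 C=7): length 21 ✓; GC 14/21 = 66.7%, outside 46.4–62.9% ✗ — fails.
Candidate 2 (22 nt, A=4 T=7 G=6 C=5): length 22 ✓; GC 11/22 = 50.0% ✓ — passes.
Candidate 3 (22 nt, A=2 T=5 G=8 C=7): length 22 ✓; GC 15/22 = 68.2%, outside 46.4–62.9% ✗ — fails.
Candidate 4 (18 nt, A=2 T=3 G=9 C=4): length 18 ✓; GC 13/18 = 72.2%, outside 46.4–62.9% ✗ — fails.
Candidate 5 (21 nt, A=4 T=9 G=4 C=4): length 21 ✓; GC 8/21 = 38.1%, outside 46.4–62.9% ✗ — fails.

Candidate 2 only.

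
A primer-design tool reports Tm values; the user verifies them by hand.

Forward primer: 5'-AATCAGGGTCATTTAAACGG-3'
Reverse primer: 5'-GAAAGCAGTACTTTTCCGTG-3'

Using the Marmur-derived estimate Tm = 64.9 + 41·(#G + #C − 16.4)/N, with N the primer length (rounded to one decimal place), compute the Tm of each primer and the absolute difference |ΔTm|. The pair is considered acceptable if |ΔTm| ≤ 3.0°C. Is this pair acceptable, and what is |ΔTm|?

Forward: G+C = 8, N = 20 → Tm = 64.9 + 41·(8 − 16.4)/20 = 47.7°C.
Reverse: G+C = 9, N = 20 → Tm = 64.9 + 41·(9 − 16.4)/20 = 49.7°C.
|ΔTm| = |47.7 − 49.7| = 2.0°C, ≤ 3.0°C.

|ΔTm| = 2.0°C; the pair is acceptable.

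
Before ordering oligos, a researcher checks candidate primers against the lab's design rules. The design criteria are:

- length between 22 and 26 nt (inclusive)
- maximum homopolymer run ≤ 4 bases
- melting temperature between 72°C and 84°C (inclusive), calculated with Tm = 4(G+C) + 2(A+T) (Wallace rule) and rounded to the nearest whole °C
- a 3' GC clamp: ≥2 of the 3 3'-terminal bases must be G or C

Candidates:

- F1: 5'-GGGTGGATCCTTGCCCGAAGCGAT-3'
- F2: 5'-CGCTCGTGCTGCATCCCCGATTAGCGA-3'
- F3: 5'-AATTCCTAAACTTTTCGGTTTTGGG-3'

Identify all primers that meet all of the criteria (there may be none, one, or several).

None of the candidates satisfy all criteria.

F1 (24 nt, A=4 T=5 G=9 C=6): length 24 ✓; longest run = 3 ✓; Tm = 2·9 + 4·15 = 78°C ✓; 3' end GAT has 1 G/C, need ≥2 ✗ — fails.
F2 (27 nt, A=4 T=6 G=7 C=10): length 27, outside 22–26 ✗; longest run = 4 ✓; Tm = 2·10 + 4·17 = 88°C, outside 72–84°C ✗; 3' end CGA has 2 G/C ✓ — fails.
F3 (25 nt, A=5 T=11 G=5 C=4): length 25 ✓; longest run = 4 ✓; Tm = 2·16 + 4·9 = 68°C, outside 72–84°C ✗; 3' end GGG has 3 G/C ✓ — fails.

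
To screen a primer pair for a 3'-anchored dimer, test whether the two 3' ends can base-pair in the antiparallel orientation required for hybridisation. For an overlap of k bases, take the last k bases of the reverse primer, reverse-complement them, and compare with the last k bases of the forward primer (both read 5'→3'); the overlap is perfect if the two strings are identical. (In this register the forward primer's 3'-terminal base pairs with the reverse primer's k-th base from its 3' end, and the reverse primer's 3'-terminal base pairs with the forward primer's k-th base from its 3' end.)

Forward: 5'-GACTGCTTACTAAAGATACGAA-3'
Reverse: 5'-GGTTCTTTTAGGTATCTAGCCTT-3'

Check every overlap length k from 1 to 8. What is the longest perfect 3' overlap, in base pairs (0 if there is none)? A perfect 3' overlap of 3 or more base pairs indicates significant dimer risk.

Longest perfect overlap: 2 complementary base pairs; below the dimer-risk threshold (threshold 3).

Last 8 bases (5'→3') — forward …GATACGAA, reverse …CTAGCCTT.
Reverse complement of the reverse primer's last 8 bases: AAGGCTAG; its first k bases are the reverse complement of the reverse primer's last k bases, so a perfect k-base overlap needs the forward primer's last k bases to equal them.
Comparing (forward last k vs required): k=1: A vs A ✓; k=2: AA vs AA ✓; k=3: GAA vs AAG ✗; k=4: CGAA vs AAGG ✗; k=5: ACGAA vs AAGGC ✗; k=6: TACGAA vs AAGGCT ✗; k=7: ATACGAA vs AAGGCTA ✗; k=8: GATACGAA vs AAGGCTAG ✗.
Perfect overlaps at k = 1, 2; the largest is 2.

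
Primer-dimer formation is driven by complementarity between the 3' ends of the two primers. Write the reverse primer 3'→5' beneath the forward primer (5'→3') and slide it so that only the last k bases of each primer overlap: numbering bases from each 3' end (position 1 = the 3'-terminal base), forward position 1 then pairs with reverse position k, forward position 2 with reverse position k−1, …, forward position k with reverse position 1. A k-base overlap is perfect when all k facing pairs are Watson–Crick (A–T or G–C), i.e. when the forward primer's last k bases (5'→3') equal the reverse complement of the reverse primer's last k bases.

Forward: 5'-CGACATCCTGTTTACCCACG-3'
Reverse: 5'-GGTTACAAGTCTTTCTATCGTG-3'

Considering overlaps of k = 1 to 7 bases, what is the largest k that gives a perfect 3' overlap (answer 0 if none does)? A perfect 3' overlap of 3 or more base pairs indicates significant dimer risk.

Last 7 bases (5'→3') — forward …ACCCACG, reverse …TATCGTG.
Reverse complement of the reverse primer's last 7 bases: CACGATA; its first k bases are the reverse complement of the reverse primer's last k bases, so a perfect k-base overlap needs the forward primer's last k bases to equal them.
Comparing (forward last k vs required): k=1: G vs C ✗; k=2: CG vs CA ✗; k=3: ACG vs CAC ✗; k=4: CACG vs CACG ✓; k=5: CCACG vs CACGA ✗; k=6: CCCACG vs CACGAT ✗; k=7: ACCCACG vs CACGATA ✗.
Only k = 4 is perfect, so the longest perfect 3' overlap is 4.

Longest perfect overlap: 4 complementary base pairs; significant dimer risk (threshold 3).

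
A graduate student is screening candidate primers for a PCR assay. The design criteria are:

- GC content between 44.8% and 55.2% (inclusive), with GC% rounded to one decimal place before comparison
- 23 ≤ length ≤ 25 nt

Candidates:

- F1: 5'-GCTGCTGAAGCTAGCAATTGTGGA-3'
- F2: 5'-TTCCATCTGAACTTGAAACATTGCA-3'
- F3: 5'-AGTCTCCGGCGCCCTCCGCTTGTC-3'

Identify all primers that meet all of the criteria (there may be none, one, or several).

F1 (24 nt, A=6 T=6 G=8 C=4): GC 12/24 = 50.0% ✓; length 24 ✓ — passes.
F2 (25 nt, A=8 T=8 G=3 C=6): GC 9/25 = 36.0%, outside 44.8–55.2% ✗; length 25 ✓ — fails.
F3 (24 nt, A=1 T=6 G=6 C=11): GC 17/24 = 70.8%, outside 44.8–55.2% ✗; length 24 ✓ — fails.

F1 only.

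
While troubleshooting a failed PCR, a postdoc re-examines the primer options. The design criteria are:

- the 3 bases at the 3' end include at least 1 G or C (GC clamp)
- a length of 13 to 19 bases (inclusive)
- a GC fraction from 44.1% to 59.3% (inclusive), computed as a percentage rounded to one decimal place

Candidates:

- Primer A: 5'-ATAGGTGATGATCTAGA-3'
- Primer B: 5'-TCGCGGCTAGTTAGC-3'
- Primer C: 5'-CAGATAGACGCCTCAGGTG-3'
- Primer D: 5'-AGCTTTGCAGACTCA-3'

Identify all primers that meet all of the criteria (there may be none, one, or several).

Primer C and Primer D.

Primer A (17 nt, A=6 T=5 G=5 C=1): 3' end AGA has 1 G/C ✓; length 17 ✓; GC 6/17 = 35.3%, outside 44.1–59.3% ✗ — fails.
Primer B (15 nt, A=2 T=4 G=5 C=4): 3' end AGC has 2 G/C ✓; length 15 ✓; GC 9/15 = 60.0%, outside 44.1–59.3% ✗ — fails.
Primer C (19 nt, A=5 T=3 G=6 C=5): 3' end GTG has 2 G/C ✓; length 19 ✓; GC 11/19 = 57.9% ✓ — passes.
Primer D (15 nt, A=4 T=4 G=3 C=4): 3' end TCA has 1 G/C ✓; length 15 ✓; GC 7/15 = 46.7% ✓ — passes.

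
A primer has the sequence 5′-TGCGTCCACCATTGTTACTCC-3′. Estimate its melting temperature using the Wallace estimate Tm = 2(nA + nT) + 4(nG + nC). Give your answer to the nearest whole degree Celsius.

64°C

Base counts: A=3, T=7, G=3, C=8 (length 21).
Tm = 2·(3+7) + 4·(3+8) = 2·10 + 4·11 = 20 + 44 = 64°C.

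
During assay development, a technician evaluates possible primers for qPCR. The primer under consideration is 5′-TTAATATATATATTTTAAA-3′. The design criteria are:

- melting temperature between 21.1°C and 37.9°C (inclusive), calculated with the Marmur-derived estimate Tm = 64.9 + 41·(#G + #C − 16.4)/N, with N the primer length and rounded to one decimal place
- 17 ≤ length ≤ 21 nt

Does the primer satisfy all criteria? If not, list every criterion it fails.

Meets all criteria.

Base counts: A=9, T=10, G=0, C=0 (length 19).
Tm: Tm = 64.9 + 41·(0 − 16.4)/19 = 29.5°C ✓
length: length 19 ✓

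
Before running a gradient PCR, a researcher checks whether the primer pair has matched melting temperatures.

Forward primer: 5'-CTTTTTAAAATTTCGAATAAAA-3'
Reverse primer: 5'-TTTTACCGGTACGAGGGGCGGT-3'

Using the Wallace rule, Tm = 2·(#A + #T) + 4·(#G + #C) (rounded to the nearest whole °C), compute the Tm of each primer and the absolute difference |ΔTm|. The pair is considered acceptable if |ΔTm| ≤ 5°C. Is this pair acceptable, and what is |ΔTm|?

|ΔTm| = 20°C; the pair is not acceptable.

Forward: A=10 T=9 G=1 C=2 → Tm = 2·19 + 4·3 = 50°C.
Reverse: A=3 T=6 G=9 C=4 → Tm = 2·9 + 4·13 = 70°C.
|ΔTm| = |50 − 70| = 20°C, > 5°C.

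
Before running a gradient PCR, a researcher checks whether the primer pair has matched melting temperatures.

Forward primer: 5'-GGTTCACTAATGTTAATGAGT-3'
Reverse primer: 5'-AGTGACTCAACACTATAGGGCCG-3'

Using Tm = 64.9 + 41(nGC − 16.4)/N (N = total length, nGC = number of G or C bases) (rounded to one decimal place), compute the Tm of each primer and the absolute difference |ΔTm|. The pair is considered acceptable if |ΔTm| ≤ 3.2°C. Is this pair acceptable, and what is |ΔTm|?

Forward: G+C = 7, N = 21 → Tm = 64.9 + 41·(7 − 16.4)/21 = 46.5°C.
Reverse: G+C = 12, N = 23 → Tm = 64.9 + 41·(12 − 16.4)/23 = 57.1°C.
|ΔTm| = |46.5 − 57.1| = 10.6°C, > 3.2°C.

|ΔTm| = 10.6°C; the pair is not acceptable.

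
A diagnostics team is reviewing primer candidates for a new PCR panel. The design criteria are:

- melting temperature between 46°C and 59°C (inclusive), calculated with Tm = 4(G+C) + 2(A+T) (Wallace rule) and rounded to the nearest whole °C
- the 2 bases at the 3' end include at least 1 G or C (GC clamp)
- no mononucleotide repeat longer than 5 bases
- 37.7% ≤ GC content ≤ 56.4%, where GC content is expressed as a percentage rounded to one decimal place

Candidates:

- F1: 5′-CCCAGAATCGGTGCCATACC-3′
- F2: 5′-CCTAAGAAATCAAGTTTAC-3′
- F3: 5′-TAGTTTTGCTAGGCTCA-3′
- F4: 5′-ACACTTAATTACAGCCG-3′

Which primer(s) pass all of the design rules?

F3 and F4.

F1 (20 nt, A=5 T=3 G=4 C=8): Tm = 2·8 + 4·12 = 64°C, outside 46–59°C ✗; 3' end CC has 2 G/C ✓; longest run = 3 ✓; GC 12/20 = 60.0%, outside 37.7–56.4% ✗ — fails.
F2 (19 nt, A=8 T=5 G=2 C=4): Tm = 2·13 + 4·6 = 50°C ✓; 3' end AC has 1 G/C ✓; longest run = 3 ✓; GC 6/19 = 31.6%, outside 37.7–56.4% ✗ — fails.
F3 (17 nt, A=3 T=7 G=4 C=3): Tm = 2·10 + 4·7 = 48°C ✓; 3' end CA has 1 G/C ✓; longest run = 4 ✓; GC 7/17 = 41.2% ✓ — passes.
F4 (17 nt, A=6 T=4 G=2 C=5): Tm = 2·10 + 4·7 = 48°C ✓; 3' end CG has 2 G/C ✓; longest run = 2 ✓; GC 7/17 = 41.2% ✓ — passes.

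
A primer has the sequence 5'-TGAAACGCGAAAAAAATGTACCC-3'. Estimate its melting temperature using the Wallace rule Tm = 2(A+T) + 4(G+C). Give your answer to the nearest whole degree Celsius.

Base counts: A=11, T=3, G=4, C=5 (length 23).
Tm = 2·(11+3) + 4·(4+5) = 2·14 + 4·9 = 28 + 36 = 64°C.

64°C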